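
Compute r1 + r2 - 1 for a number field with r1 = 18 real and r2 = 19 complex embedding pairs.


By Dirichlet's unit theorem:
rank = r1 + r2 - 1
= 18 + 19 - 1
= 36

36


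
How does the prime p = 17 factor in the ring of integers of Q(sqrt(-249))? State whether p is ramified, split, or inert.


K = Q(sqrt(-249)). Since d mod 4 = 3, disc(K) = -996.
Check p | disc: -996 mod 17 = 7.
p does not divide disc. Compute Legendre symbol (d/p):
6^((17-1)/2) mod 17 = -1
(d/p) = -1, so p is inert: (p) stays prime with e=1, f=2, g=1.
Therefore p is inert.

inert


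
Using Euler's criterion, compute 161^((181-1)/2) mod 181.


p = 181 is prime and the exponent is (p-1)/2 = 90, so by Euler's criterion 161^90 = (161/181) = +1 or -1 mod 181.
Compute by square-and-multiply:
  90 = 64 + 16 + 8 + 2 (binary 1011010)
  Repeated squaring mod 181: 161^1 = 161, 161^2 = 38, 161^4 = 177, 161^8 = 16, 161^16 = 75, 161^32 = 14, 161^64 = 15
  161^90 = 161^64 * 161^16 * 161^8 * 161^2 = 15 * 75 * 16 * 38 mod 181
    15 * 75 = 1125 = 39 mod 181
    39 * 16 = 624 = 81 mod 181
    81 * 38 = 3078 = 1 mod 181
  161^90 = 1 mod 181
Result 1: 161 is a quadratic residue mod 181.
161^90 mod 181 = 1

1


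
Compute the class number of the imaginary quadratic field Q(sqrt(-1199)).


K = Q(sqrt(-1199)). d mod 4 = 1, so D = disc(K) = d = -1199
h(K) equals the number of primitive reduced positive-definite forms (a, b, c) = a*x^2 + b*x*y + c*y^2 with b^2 - 4ac = D,
where reduced means |b| <= a <= c, with b >= 0 whenever |b| = a or a = c, and primitive means gcd(a, b, c) = 1.
Reduced forces 3a^2 <= |D| = 1199, so 1 <= a <= 19; b must have the parity of D, and c = (b^2 - D)/(4a) must be an integer >= a.
Enumerate a = 1..19, b in [-a, a]:
  a=1: (1, 1, 300)  [1]
  a=2: (2, -1, 150), (2, 1, 150)  [2]
  a=3: (3, -1, 100), (3, 1, 100)  [2]
  a=4: (4, -1, 75), (4, 1, 75)  [2]
  a=5: (5, -1, 60), (5, 1, 60)  [2]
  a=6: (6, -5, 51), (6, -1, 50), (6, 1, 50), (6, 5, 51)  [4]
  a=7: none
  a=8: (8, -7, 39), (8, 7, 39)  [2]
  a=9: (9, -5, 34), (9, 5, 34)  [2]
  a=10: (10, -9, 32), (10, -1, 30), (10, 1, 30), (10, 9, 32)  [4]
  a=11: (11, 11, 30)  [1]
  a=12: (12, -7, 26), (12, -1, 25), (12, 1, 25), (12, 7, 26)  [4]
  a=13: (13, -7, 24), (13, 7, 24)  [2]
  a=14: none
  a=15: (15, -11, 22), (15, -1, 20), (15, 1, 20), (15, 11, 22)  [4]
  a=16: (16, -9, 20), (16, 9, 20)  [2]
  a=17: (17, -5, 18), (17, 5, 18)  [2]
  a=18: (18, -13, 19), (18, 13, 19)  [2]
  a=19: none
Total reduced forms: 1 + 2 + 2 + 2 + 2 + 4 + 2 + 2 + 4 + 1 + 4 + 2 + 4 + 2 + 2 + 2 = 38
h = 38

38


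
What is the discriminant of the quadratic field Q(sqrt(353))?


For K = Q(sqrt(d)) with d squarefree: disc(K) = d if d = 1 mod 4, and disc(K) = 4d if d = 2 or 3 mod 4.
Here d = 353, and d mod 4 = 1.
d = 1 mod 4 (O_K = Z[(1+sqrt(d))/2]), so disc(K) = d = 353

353


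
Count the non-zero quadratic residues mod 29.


For prime p, the number of non-zero quadratic residues is (p-1)/2.
= (29-1)/2
= 14

14


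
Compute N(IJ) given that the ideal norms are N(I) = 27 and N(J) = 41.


N(IJ) = N(I) * N(J)
= 27 * 41
= 1107

1107


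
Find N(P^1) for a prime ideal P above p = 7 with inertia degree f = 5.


N(P^a) = p^(a*f)
= 7^(1*5)
= 7^5
= 16807

16807


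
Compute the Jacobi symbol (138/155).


Compute (138/155) via quadratic reciprocity:
  pull out 2: (2/155) = -1  (since 155 mod 8 = 3)
  reciprocity: (69/155) -> +(155/69)
  reduce: (17/69)
  reciprocity: (17/69) -> +(69/17)
  reduce: (1/17)
  (1/17) = 1
Product of signs = -1

-1


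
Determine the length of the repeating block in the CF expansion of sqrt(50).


Run the CF algorithm for sqrt(50).
a_0 = floor(sqrt(50)) = 7; set m_0=0, q_0=1.
Recurrence: m' = q*a - m,  q' = (d - m'^2)/q,  a' = floor((a_0 + m')/q').
  step 1: m=7, q=1, a=14
a_1 = 2*a_0 = 14, so the period closes here.
sqrt(50) = [7; 14]
Period length = 1

1


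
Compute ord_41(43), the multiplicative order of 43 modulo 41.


We want ord_41(43), the smallest k >= 1 with 43^k = 1 mod 41.
n = 41 = 41, phi(41) = 40; the order divides phi(n).
Divisors of 40: 1, 2, 4, 5, 8, 10, 20, 40
Repeated squaring mod 41: 43^1 = 2, 43^2 = 4, 43^4 = 16, 43^8 = 10, 43^16 = 18, 43^32 = 37
Test divisors in increasing order:
  k=1: 43^1 = 2 mod 41
  k=2: 43^2 = 4 mod 41
  k=4: 43^4 = 16 mod 41
  k=5: 43^5 = 16 * 2 = 32 mod 41
  k=8: 43^8 = 10 mod 41
  k=10: 43^10 = 10 * 4 = 40 mod 41
  k=20: 43^20 = 18 * 16 = 1 mod 41  <- first divisor giving 1
Order = 20

20


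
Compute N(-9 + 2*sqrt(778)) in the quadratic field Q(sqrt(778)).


N(a + b*sqrt(d)) = a^2 - d*b^2
= (-9)^2 - (778)*(2)^2
= 81 - 3112
= -3031

-3031


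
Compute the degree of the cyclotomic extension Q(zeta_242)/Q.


The degree equals Euler's totient phi(242).
242 = 2 * 11^2
phi(242) = 110

110


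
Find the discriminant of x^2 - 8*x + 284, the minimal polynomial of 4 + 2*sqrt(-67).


The element 4 + 2*sqrt(-67) has minimal polynomial:
x^2 - 8*x + 284
Discriminant = (-8)^2 - 4*(284)
= 64 - 1136
= -1072

-1072


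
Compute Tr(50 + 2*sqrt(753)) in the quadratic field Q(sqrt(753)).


Tr(a + b*sqrt(d)) = (a + b*sqrt(d)) + (a - b*sqrt(d)) = 2a
= 2 * (50)
= 100

100


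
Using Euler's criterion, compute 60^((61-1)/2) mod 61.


p = 61 is prime and the exponent is (p-1)/2 = 30, so by Euler's criterion 60^30 = (60/61) = +1 or -1 mod 61.
Compute by square-and-multiply:
  30 = 16 + 8 + 4 + 2 (binary 11110)
  Repeated squaring mod 61: 60^1 = 60, 60^2 = 1, 60^4 = 1, 60^8 = 1, 60^16 = 1
  60^30 = 60^16 * 60^8 * 60^4 * 60^2 = 1 * 1 * 1 * 1 mod 61
    1 * 1 = 1 = 1 mod 61
    1 * 1 = 1 = 1 mod 61
    1 * 1 = 1 = 1 mod 61
  60^30 = 1 mod 61
Result 1: 60 is a quadratic residue mod 61.
60^30 mod 61 = 1

1


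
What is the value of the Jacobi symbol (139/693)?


Compute (139/693) via quadratic reciprocity:
  reciprocity: (139/693) -> +(693/139)
  reduce: (137/139)
  reciprocity: (137/139) -> +(139/137)
  reduce: (2/137)
  pull out 2: (2/137) = +1  (since 137 mod 8 = 1)
  (1/137) = 1
Product of signs = 1

1


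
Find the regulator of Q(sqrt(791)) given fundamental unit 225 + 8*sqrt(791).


epsilon = 225 + 8*sqrt(791)
= 449.9978
R = ln(449.9978)
= 6.1092

6.1092


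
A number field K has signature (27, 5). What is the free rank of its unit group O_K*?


By Dirichlet's unit theorem:
rank = r1 + r2 - 1
= 27 + 5 - 1
= 31

31


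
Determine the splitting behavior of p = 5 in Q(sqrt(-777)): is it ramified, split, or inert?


K = Q(sqrt(-777)). Since d mod 4 = 3, disc(K) = -3108.
Check p | disc: -3108 mod 5 = 2.
p does not divide disc. Compute Legendre symbol (d/p):
3^((5-1)/2) mod 5 = -1
(d/p) = -1, so p is inert: (p) stays prime with e=1, f=2, g=1.
Therefore p is inert.

inert


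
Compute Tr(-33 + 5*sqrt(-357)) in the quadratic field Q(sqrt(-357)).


Tr(a + b*sqrt(d)) = (a + b*sqrt(d)) + (a - b*sqrt(d)) = 2a
= 2 * (-33)
= -66

-66


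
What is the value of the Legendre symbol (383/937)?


p = 937 is prime, so compute (383/937) with the reciprocity algorithm (Jacobi-symbol steps: pull out 2s via (2/n), flip via reciprocity, reduce):
  reciprocity: (383/937) -> +(937/383)
  reduce: (171/383)
  reciprocity: (171/383) -> -(383/171)
  reduce: (41/171)
  reciprocity: (41/171) -> +(171/41)
  reduce: (7/41)
  reciprocity: (7/41) -> +(41/7)
  reduce: (6/7)
  pull out 2: (2/7) = +1  (since 7 mod 8 = 7)
  reciprocity: (3/7) -> -(7/3)
  reduce: (1/3)
  (1/3) = 1
Product of signs = 1
(383/937) = 1

1


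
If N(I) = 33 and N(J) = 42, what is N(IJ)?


N(IJ) = N(I) * N(J)
= 33 * 42
= 1386

1386


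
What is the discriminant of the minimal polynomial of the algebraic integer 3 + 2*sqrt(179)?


The element 3 + 2*sqrt(179) has minimal polynomial:
x^2 - 6*x - 707
Discriminant = (-6)^2 - 4*(-707)
= 36 + 2828
= 2864

2864


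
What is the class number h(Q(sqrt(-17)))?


K = Q(sqrt(-17)). d mod 4 = 3, so D = disc(K) = 4d = -68
h(K) equals the number of primitive reduced positive-definite forms (a, b, c) = a*x^2 + b*x*y + c*y^2 with b^2 - 4ac = D,
where reduced means |b| <= a <= c, with b >= 0 whenever |b| = a or a = c, and primitive means gcd(a, b, c) = 1.
Reduced forces 3a^2 <= |D| = 68, so 1 <= a <= 4; b must have the parity of D, and c = (b^2 - D)/(4a) must be an integer >= a.
Enumerate a = 1..4, b in [-a, a]:
  a=1: (1, 0, 17)  [1]
  a=2: (2, 2, 9)  [1]
  a=3: (3, -2, 6), (3, 2, 6)  [2]
  a=4: none
Total reduced forms: 1 + 1 + 2 = 4
h = 4

4


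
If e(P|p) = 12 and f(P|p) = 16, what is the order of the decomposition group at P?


|D_P| = e * f
= 12 * 16
= 192

192


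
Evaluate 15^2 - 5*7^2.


x^2 - d*y^2
= 15^2 - 5*7^2
= 225 - 245
= -20

-20


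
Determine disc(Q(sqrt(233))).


For K = Q(sqrt(d)) with d squarefree: disc(K) = d if d = 1 mod 4, and disc(K) = 4d if d = 2 or 3 mod 4.
Here d = 233, and d mod 4 = 1.
d = 1 mod 4 (O_K = Z[(1+sqrt(d))/2]), so disc(K) = d = 233

233


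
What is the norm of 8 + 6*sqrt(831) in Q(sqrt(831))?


N(a + b*sqrt(d)) = a^2 - d*b^2
= (8)^2 - (831)*(6)^2
= 64 - 29916
= -29852

-29852


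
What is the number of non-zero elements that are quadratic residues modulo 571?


For prime p, the number of non-zero quadratic residues is (p-1)/2.
= (571-1)/2
= 285

285


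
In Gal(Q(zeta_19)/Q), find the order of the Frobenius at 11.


The Frobenius at p in Gal(Q(zeta_n)/Q) = (Z/nZ)* is the class of p, so its order is ord_19(11), the smallest k >= 1 with 11^k = 1 mod 19.
n = 19 = 19, phi(19) = 18; the order divides phi(n).
Divisors of 18: 1, 2, 3, 6, 9, 18
Repeated squaring mod 19: 11^1 = 11, 11^2 = 7, 11^4 = 11, 11^8 = 7, 11^16 = 11
Test divisors in increasing order:
  k=1: 11^1 = 11 mod 19
  k=2: 11^2 = 7 mod 19
  k=3: 11^3 = 7 * 11 = 1 mod 19  <- first divisor giving 1
Order = 3

3


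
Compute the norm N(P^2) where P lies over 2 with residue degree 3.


N(P^a) = p^(a*f)
= 2^(2*3)
= 2^6
= 64

64


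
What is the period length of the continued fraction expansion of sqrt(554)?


Run the CF algorithm for sqrt(554).
a_0 = floor(sqrt(554)) = 23; set m_0=0, q_0=1.
Recurrence: m' = q*a - m,  q' = (d - m'^2)/q,  a' = floor((a_0 + m')/q').
  step 1: m=23, q=25, a=1
  step 2: m=2, q=22, a=1
  step 3: m=20, q=7, a=6
  step 4: m=22, q=10, a=4
  step 5: m=18, q=23, a=1
  step 6: m=5, q=23, a=1
  step 7: m=18, q=10, a=4
  step 8: m=22, q=7, a=6
  step 9: m=20, q=22, a=1
  step 10: m=2, q=25, a=1
  step 11: m=23, q=1, a=46
a_11 = 2*a_0 = 46, so the period closes here.
sqrt(554) = [23; 1, 1, 6, 4, 1, 1, 4, 6, 1, 1, 46]
Period length = 11

11


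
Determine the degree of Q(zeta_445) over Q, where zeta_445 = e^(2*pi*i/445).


The degree equals Euler's totient phi(445).
445 = 5 * 89
phi(445) = 352

352


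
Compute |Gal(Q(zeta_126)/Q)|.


|Gal(Q(zeta_126)/Q)| = phi(126)
= 36

36


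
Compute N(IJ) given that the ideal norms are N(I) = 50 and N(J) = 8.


N(IJ) = N(I) * N(J)
= 50 * 8
= 400

400


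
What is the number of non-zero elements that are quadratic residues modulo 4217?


For prime p, the number of non-zero quadratic residues is (p-1)/2.
= (4217-1)/2
= 2108

2108


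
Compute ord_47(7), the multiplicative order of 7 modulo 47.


We want ord_47(7), the smallest k >= 1 with 7^k = 1 mod 47.
n = 47 = 47, phi(47) = 46; the order divides phi(n).
Divisors of 46: 1, 2, 23, 46
Repeated squaring mod 47: 7^1 = 7, 7^2 = 2, 7^4 = 4, 7^8 = 16, 7^16 = 21, 7^32 = 18
Test divisors in increasing order:
  k=1: 7^1 = 7 mod 47
  k=2: 7^2 = 2 mod 47
  k=23: 7^23 = 21 * 4 * 2 * 7 = 1 mod 47  <- first divisor giving 1
Order = 23

23


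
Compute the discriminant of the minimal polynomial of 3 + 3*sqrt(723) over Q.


The element 3 + 3*sqrt(723) has minimal polynomial:
x^2 - 6*x - 6498
Discriminant = (-6)^2 - 4*(-6498)
= 36 + 25992
= 26028

26028


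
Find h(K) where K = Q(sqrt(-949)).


K = Q(sqrt(-949)). d mod 4 = 3, so D = disc(K) = 4d = -3796
h(K) equals the number of primitive reduced positive-definite forms (a, b, c) = a*x^2 + b*x*y + c*y^2 with b^2 - 4ac = D,
where reduced means |b| <= a <= c, with b >= 0 whenever |b| = a or a = c, and primitive means gcd(a, b, c) = 1.
Reduced forces 3a^2 <= |D| = 3796, so 1 <= a <= 35; b must have the parity of D, and c = (b^2 - D)/(4a) must be an integer >= a.
Enumerate a = 1..35, b in [-a, a]:
  a=1: (1, 0, 949)  [1]
  a=2: (2, 2, 475)  [1]
  a=3..4: none
  a=5: (5, -2, 190), (5, 2, 190)  [2]
  a=6..9: none
  a=10: (10, -2, 95), (10, 2, 95)  [2]
  a=11..12: none
  a=13: (13, 0, 73)  [1]
  a=14..18: none
  a=19: (19, -2, 50), (19, 2, 50)  [2]
  a=20..24: none
  a=25: (25, -2, 38), (25, 2, 38)  [2]
  a=26: (26, 26, 43)  [1]
  a=27..35: none
Total reduced forms: 1 + 1 + 2 + 2 + 1 + 2 + 2 + 1 = 12
h = 12

12


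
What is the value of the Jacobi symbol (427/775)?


Compute (427/775) via quadratic reciprocity:
  reciprocity: (427/775) -> -(775/427)
  reduce: (348/427)
  pull out 2: (2/427) = -1  (since 427 mod 8 = 3)
  pull out 2: (2/427) = -1  (since 427 mod 8 = 3)
  reciprocity: (87/427) -> -(427/87)
  reduce: (79/87)
  reciprocity: (79/87) -> -(87/79)
  reduce: (8/79)
  pull out 2: (2/79) = +1  (since 79 mod 8 = 7)
  pull out 2: (2/79) = +1  (since 79 mod 8 = 7)
  pull out 2: (2/79) = +1  (since 79 mod 8 = 7)
  (1/79) = 1
Product of signs = -1

-1


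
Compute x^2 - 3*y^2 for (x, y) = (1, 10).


x^2 - d*y^2
= 1^2 - 3*10^2
= 1 - 300
= -299

-299


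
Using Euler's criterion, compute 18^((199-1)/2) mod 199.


p = 199 is prime and the exponent is (p-1)/2 = 99, so by Euler's criterion 18^99 = (18/199) = +1 or -1 mod 199.
Compute by square-and-multiply:
  99 = 64 + 32 + 2 + 1 (binary 1100011)
  Repeated squaring mod 199: 18^1 = 18, 18^2 = 125, 18^4 = 103, 18^8 = 62, 18^16 = 63, 18^32 = 188, 18^64 = 121
  18^99 = 18^64 * 18^32 * 18^2 * 18^1 = 121 * 188 * 125 * 18 mod 199
    121 * 188 = 22748 = 62 mod 199
    62 * 125 = 7750 = 188 mod 199
    188 * 18 = 3384 = 1 mod 199
  18^99 = 1 mod 199
Result 1: 18 is a quadratic residue mod 199.
18^99 mod 199 = 1

1


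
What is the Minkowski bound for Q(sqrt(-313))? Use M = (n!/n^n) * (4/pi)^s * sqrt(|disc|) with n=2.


d = -313, d mod 4 = 3, so disc(K) = 4d = -1252; |disc(K)| = 1252
Imaginary quadratic field, so n = 2, s = r2 = 1, r1 = 0
M = (n!/n^n) * (4/pi)^s * sqrt(|disc(K)|) = (2!/2^2) * (4/pi)^1 * sqrt(1252)
= 0.5 * 1.273240 * 35.383612
= 22.5259

22.5259


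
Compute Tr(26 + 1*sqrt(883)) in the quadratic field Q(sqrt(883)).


Tr(a + b*sqrt(d)) = (a + b*sqrt(d)) + (a - b*sqrt(d)) = 2a
= 2 * (26)
= 52

52


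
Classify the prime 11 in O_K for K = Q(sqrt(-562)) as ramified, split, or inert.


K = Q(sqrt(-562)). Since d mod 4 = 2, disc(K) = -2248.
Check p | disc: -2248 mod 11 = 7.
p does not divide disc. Compute Legendre symbol (d/p):
10^((11-1)/2) mod 11 = -1
(d/p) = -1, so p is inert: (p) stays prime with e=1, f=2, g=1.
Therefore p is inert.

inert


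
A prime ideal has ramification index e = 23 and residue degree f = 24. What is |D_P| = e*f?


|D_P| = e * f
= 23 * 24
= 552

552


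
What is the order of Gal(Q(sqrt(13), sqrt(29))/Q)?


The 2 square roots of distinct primes are multiplicatively independent over Q,
so [K:Q] = 2^2 and Gal(K/Q) is isomorphic to (Z/2Z)^2.
|Gal| = 2^2 = 4

4


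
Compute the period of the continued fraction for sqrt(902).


Run the CF algorithm for sqrt(902).
a_0 = floor(sqrt(902)) = 30; set m_0=0, q_0=1.
Recurrence: m' = q*a - m,  q' = (d - m'^2)/q,  a' = floor((a_0 + m')/q').
  step 1: m=30, q=2, a=30
  step 2: m=30, q=1, a=60
a_2 = 2*a_0 = 60, so the period closes here.
sqrt(902) = [30; 30, 60]
Period length = 2

2


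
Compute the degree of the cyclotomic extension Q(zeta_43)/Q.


The degree equals Euler's totient phi(43).
43 = 43
phi(43) = 42

42


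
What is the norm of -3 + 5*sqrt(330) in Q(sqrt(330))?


N(a + b*sqrt(d)) = a^2 - d*b^2
= (-3)^2 - (330)*(5)^2
= 9 - 8250
= -8241

-8241


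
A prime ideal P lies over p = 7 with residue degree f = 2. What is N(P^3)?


N(P^a) = p^(a*f)
= 7^(3*2)
= 7^6
= 117649

117649


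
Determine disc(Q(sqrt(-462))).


For K = Q(sqrt(d)) with d squarefree: disc(K) = d if d = 1 mod 4, and disc(K) = 4d if d = 2 or 3 mod 4.
Here d = -462, and d mod 4 = 2.
d = 2 mod 4, not 1 (O_K = Z[sqrt(d)]), so disc(K) = 4d = 4 * (-462) = -1848

-1848


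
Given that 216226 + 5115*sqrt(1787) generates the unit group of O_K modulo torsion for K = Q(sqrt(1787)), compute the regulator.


epsilon = 216226 + 5115*sqrt(1787)
= 432452.0000
R = ln(432452.0000)
= 12.9772

12.9772


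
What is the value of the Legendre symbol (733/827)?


p = 827 is prime, so compute (733/827) with the reciprocity algorithm (Jacobi-symbol steps: pull out 2s via (2/n), flip via reciprocity, reduce):
  reciprocity: (733/827) -> +(827/733)
  reduce: (94/733)
  pull out 2: (2/733) = -1  (since 733 mod 8 = 5)
  reciprocity: (47/733) -> +(733/47)
  reduce: (28/47)
  pull out 2: (2/47) = +1  (since 47 mod 8 = 7)
  pull out 2: (2/47) = +1  (since 47 mod 8 = 7)
  reciprocity: (7/47) -> -(47/7)
  reduce: (5/7)
  reciprocity: (5/7) -> +(7/5)
  reduce: (2/5)
  pull out 2: (2/5) = -1  (since 5 mod 8 = 5)
  (1/5) = 1
Product of signs = -1
(733/827) = -1

-1


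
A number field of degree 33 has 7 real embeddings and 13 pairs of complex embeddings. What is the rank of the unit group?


By Dirichlet's unit theorem:
rank = r1 + r2 - 1
= 7 + 13 - 1
= 19

19


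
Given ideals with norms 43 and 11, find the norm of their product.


N(IJ) = N(I) * N(J)
= 43 * 11
= 473

473


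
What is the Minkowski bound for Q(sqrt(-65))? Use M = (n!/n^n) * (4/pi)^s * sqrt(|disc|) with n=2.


d = -65, d mod 4 = 3, so disc(K) = 4d = -260; |disc(K)| = 260
Imaginary quadratic field, so n = 2, s = r2 = 1, r1 = 0
M = (n!/n^n) * (4/pi)^s * sqrt(|disc(K)|) = (2!/2^2) * (4/pi)^1 * sqrt(260)
= 0.5 * 1.273240 * 16.124515
= 10.2652

10.2652


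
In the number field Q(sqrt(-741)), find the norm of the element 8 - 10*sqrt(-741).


N(a + b*sqrt(d)) = a^2 - d*b^2
= (8)^2 - (-741)*(-10)^2
= 64 + 74100
= 74164

74164


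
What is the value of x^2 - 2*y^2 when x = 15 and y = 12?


x^2 - d*y^2
= 15^2 - 2*12^2
= 225 - 288
= -63

-63


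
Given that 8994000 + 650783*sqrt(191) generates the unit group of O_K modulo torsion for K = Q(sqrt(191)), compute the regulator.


epsilon = 8994000 + 650783*sqrt(191)
= 1.7988e+07
R = ln(1.7988e+07)
= 16.7052

16.7052


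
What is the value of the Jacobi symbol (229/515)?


Compute (229/515) via quadratic reciprocity:
  reciprocity: (229/515) -> +(515/229)
  reduce: (57/229)
  reciprocity: (57/229) -> +(229/57)
  reduce: (1/57)
  (1/57) = 1
Product of signs = 1

1


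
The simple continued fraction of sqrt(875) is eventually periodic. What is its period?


Run the CF algorithm for sqrt(875).
a_0 = floor(sqrt(875)) = 29; set m_0=0, q_0=1.
Recurrence: m' = q*a - m,  q' = (d - m'^2)/q,  a' = floor((a_0 + m')/q').
  step 1: m=29, q=34, a=1
  step 2: m=5, q=25, a=1
  step 3: m=20, q=19, a=2
  step 4: m=18, q=29, a=1
  step 5: m=11, q=26, a=1
  step 6: m=15, q=25, a=1
  step 7: m=10, q=31, a=1
  step 8: m=21, q=14, a=3
  step 9: m=21, q=31, a=1
  step 10: m=10, q=25, a=1
  step 11: m=15, q=26, a=1
  step 12: m=11, q=29, a=1
  step 13: m=18, q=19, a=2
  step 14: m=20, q=25, a=1
  step 15: m=5, q=34, a=1
  step 16: m=29, q=1, a=58
a_16 = 2*a_0 = 58, so the period closes here.
sqrt(875) = [29; 1, 1, 2, 1, 1, 1, 1, 3, 1, 1, 1, 1, 2, 1, 1, 58]
Period length = 16

16


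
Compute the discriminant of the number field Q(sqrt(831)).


For K = Q(sqrt(d)) with d squarefree: disc(K) = d if d = 1 mod 4, and disc(K) = 4d if d = 2 or 3 mod 4.
Here d = 831, and d mod 4 = 3.
d = 3 mod 4, not 1 (O_K = Z[sqrt(d)]), so disc(K) = 4d = 4 * (831) = 3324

3324


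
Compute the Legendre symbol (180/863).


p = 863 is prime, so compute (180/863) with the reciprocity algorithm (Jacobi-symbol steps: pull out 2s via (2/n), flip via reciprocity, reduce):
  pull out 2: (2/863) = +1  (since 863 mod 8 = 7)
  pull out 2: (2/863) = +1  (since 863 mod 8 = 7)
  reciprocity: (45/863) -> +(863/45)
  reduce: (8/45)
  pull out 2: (2/45) = -1  (since 45 mod 8 = 5)
  pull out 2: (2/45) = -1  (since 45 mod 8 = 5)
  pull out 2: (2/45) = -1  (since 45 mod 8 = 5)
  (1/45) = 1
Product of signs = -1
(180/863) = -1

-1


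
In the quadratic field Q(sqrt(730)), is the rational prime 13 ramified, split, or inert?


K = Q(sqrt(730)). Since d mod 4 = 2, disc(K) = 2920.
Check p | disc: 2920 mod 13 = 8.
p does not divide disc. Compute Legendre symbol (d/p):
2^((13-1)/2) mod 13 = -1
(d/p) = -1, so p is inert: (p) stays prime with e=1, f=2, g=1.
Therefore p is inert.

inert


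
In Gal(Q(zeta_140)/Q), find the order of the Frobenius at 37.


The Frobenius at p in Gal(Q(zeta_n)/Q) = (Z/nZ)* is the class of p, so its order is ord_140(37), the smallest k >= 1 with 37^k = 1 mod 140.
n = 140 = 2^2 * 5 * 7, phi(140) = 48; the order divides phi(n).
Divisors of 48: 1, 2, 3, 4, 6, 8, 12, 16, 24, 48
Repeated squaring mod 140: 37^1 = 37, 37^2 = 109, 37^4 = 121, 37^8 = 81, 37^16 = 121, 37^32 = 81
Test divisors in increasing order:
  k=1: 37^1 = 37 mod 140
  k=2: 37^2 = 109 mod 140
  k=3: 37^3 = 109 * 37 = 113 mod 140
  k=4: 37^4 = 121 mod 140
  k=6: 37^6 = 121 * 109 = 29 mod 140
  k=8: 37^8 = 81 mod 140
  k=12: 37^12 = 81 * 121 = 1 mod 140  <- first divisor giving 1
Order = 12

12


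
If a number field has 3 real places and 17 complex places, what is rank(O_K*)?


By Dirichlet's unit theorem:
rank = r1 + r2 - 1
= 3 + 17 - 1
= 19

19


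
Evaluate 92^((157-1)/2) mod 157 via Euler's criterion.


p = 157 is prime and the exponent is (p-1)/2 = 78, so by Euler's criterion 92^78 = (92/157) = +1 or -1 mod 157.
Compute by square-and-multiply:
  78 = 64 + 8 + 4 + 2 (binary 1001110)
  Repeated squaring mod 157: 92^1 = 92, 92^2 = 143, 92^4 = 39, 92^8 = 108, 92^16 = 46, 92^32 = 75, 92^64 = 130
  92^78 = 92^64 * 92^8 * 92^4 * 92^2 = 130 * 108 * 39 * 143 mod 157
    130 * 108 = 14040 = 67 mod 157
    67 * 39 = 2613 = 101 mod 157
    101 * 143 = 14443 = 156 mod 157
  92^78 = 156 mod 157
Result 156 = p - 1 = -1 mod 157: 92 is a quadratic non-residue mod 157. As a residue in [0, p-1] the value is 156.
92^78 mod 157 = 156

156


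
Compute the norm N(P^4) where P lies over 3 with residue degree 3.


N(P^a) = p^(a*f)
= 3^(4*3)
= 3^12
= 531441

531441


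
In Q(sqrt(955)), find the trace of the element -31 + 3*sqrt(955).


Tr(a + b*sqrt(d)) = (a + b*sqrt(d)) + (a - b*sqrt(d)) = 2a
= 2 * (-31)
= -62

-62


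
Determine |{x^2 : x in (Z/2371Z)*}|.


For prime p, the number of non-zero quadratic residues is (p-1)/2.
= (2371-1)/2
= 1185

1185


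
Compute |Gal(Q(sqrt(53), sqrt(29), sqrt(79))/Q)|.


The 3 square roots of distinct primes are multiplicatively independent over Q,
so [K:Q] = 2^3 and Gal(K/Q) is isomorphic to (Z/2Z)^3.
|Gal| = 2^3 = 8

8


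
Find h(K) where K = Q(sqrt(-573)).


K = Q(sqrt(-573)). d mod 4 = 3, so D = disc(K) = 4d = -2292
h(K) equals the number of primitive reduced positive-definite forms (a, b, c) = a*x^2 + b*x*y + c*y^2 with b^2 - 4ac = D,
where reduced means |b| <= a <= c, with b >= 0 whenever |b| = a or a = c, and primitive means gcd(a, b, c) = 1.
Reduced forces 3a^2 <= |D| = 2292, so 1 <= a <= 27; b must have the parity of D, and c = (b^2 - D)/(4a) must be an integer >= a.
Enumerate a = 1..27, b in [-a, a]:
  a=1: (1, 0, 573)  [1]
  a=2: (2, 2, 287)  [1]
  a=3: (3, 0, 191)  [1]
  a=4..5: none
  a=6: (6, 6, 97)  [1]
  a=7: (7, -2, 82), (7, 2, 82)  [2]
  a=8..12: none
  a=13: (13, -10, 46), (13, 10, 46)  [2]
  a=14: (14, -2, 41), (14, 2, 41)  [2]
  a=15..18: none
  a=19: (19, -8, 31), (19, 8, 31)  [2]
  a=20: none
  a=21: (21, -12, 29), (21, 12, 29)  [2]
  a=22: none
  a=23: (23, -10, 26), (23, 10, 26)  [2]
  a=24..27: none
Total reduced forms: 1 + 1 + 1 + 1 + 2 + 2 + 2 + 2 + 2 + 2 = 16
h = 16

16


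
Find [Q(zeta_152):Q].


The degree equals Euler's totient phi(152).
152 = 2^3 * 19
phi(152) = 72

72


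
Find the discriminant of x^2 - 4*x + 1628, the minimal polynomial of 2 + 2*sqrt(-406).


The element 2 + 2*sqrt(-406) has minimal polynomial:
x^2 - 4*x + 1628
Discriminant = (-4)^2 - 4*(1628)
= 16 - 6512
= -6496

-6496


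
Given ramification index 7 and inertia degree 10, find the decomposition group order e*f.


|D_P| = e * f
= 7 * 10
= 70

70


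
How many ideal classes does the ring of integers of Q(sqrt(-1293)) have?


K = Q(sqrt(-1293)). d mod 4 = 3, so D = disc(K) = 4d = -5172
h(K) equals the number of primitive reduced positive-definite forms (a, b, c) = a*x^2 + b*x*y + c*y^2 with b^2 - 4ac = D,
where reduced means |b| <= a <= c, with b >= 0 whenever |b| = a or a = c, and primitive means gcd(a, b, c) = 1.
Reduced forces 3a^2 <= |D| = 5172, so 1 <= a <= 41; b must have the parity of D, and c = (b^2 - D)/(4a) must be an integer >= a.
Enumerate a = 1..41, b in [-a, a]:
  a=1: (1, 0, 1293)  [1]
  a=2: (2, 2, 647)  [1]
  a=3: (3, 0, 431)  [1]
  a=4..5: none
  a=6: (6, 6, 217)  [1]
  a=7: (7, -6, 186), (7, 6, 186)  [2]
  a=8..10: none
  a=11: (11, -8, 119), (11, 8, 119)  [2]
  a=12..13: none
  a=14: (14, -6, 93), (14, 6, 93)  [2]
  a=15..16: none
  a=17: (17, -8, 77), (17, 8, 77)  [2]
  a=18..20: none
  a=21: (21, -6, 62), (21, 6, 62)  [2]
  a=22: (22, -14, 61), (22, 14, 61)  [2]
  a=23: (23, -16, 59), (23, 16, 59)  [2]
  a=24..30: none
  a=31: (31, -6, 42), (31, 6, 42)  [2]
  a=32: none
  a=33: (33, -30, 46), (33, 30, 46)  [2]
  a=34: (34, -26, 43), (34, 26, 43)  [2]
  a=35..41: none
Total reduced forms: 1 + 1 + 1 + 1 + 2 + 2 + 2 + 2 + 2 + 2 + 2 + 2 + 2 + 2 = 24
h = 24

24


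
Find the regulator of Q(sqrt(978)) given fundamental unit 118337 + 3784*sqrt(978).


epsilon = 118337 + 3784*sqrt(978)
= 236674.0000
R = ln(236674.0000)
= 12.3744

12.3744


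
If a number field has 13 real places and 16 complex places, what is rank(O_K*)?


By Dirichlet's unit theorem:
rank = r1 + r2 - 1
= 13 + 16 - 1
= 28

28


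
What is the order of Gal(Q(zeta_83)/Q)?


|Gal(Q(zeta_83)/Q)| = phi(83)
= 82

82


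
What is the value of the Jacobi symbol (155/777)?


Compute (155/777) via quadratic reciprocity:
  reciprocity: (155/777) -> +(777/155)
  reduce: (2/155)
  pull out 2: (2/155) = -1  (since 155 mod 8 = 3)
  (1/155) = 1
Product of signs = -1

-1


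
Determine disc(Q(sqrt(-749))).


For K = Q(sqrt(d)) with d squarefree: disc(K) = d if d = 1 mod 4, and disc(K) = 4d if d = 2 or 3 mod 4.
Here d = -749, and d mod 4 = 3.
d = 3 mod 4, not 1 (O_K = Z[sqrt(d)]), so disc(K) = 4d = 4 * (-749) = -2996

-2996


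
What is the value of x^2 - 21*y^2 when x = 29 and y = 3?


x^2 - d*y^2
= 29^2 - 21*3^2
= 841 - 189
= 652

652


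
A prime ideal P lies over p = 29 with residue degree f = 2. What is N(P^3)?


N(P^a) = p^(a*f)
= 29^(3*2)
= 29^6
= 594823321

594823321


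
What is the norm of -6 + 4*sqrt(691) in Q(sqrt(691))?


N(a + b*sqrt(d)) = a^2 - d*b^2
= (-6)^2 - (691)*(4)^2
= 36 - 11056
= -11020

-11020


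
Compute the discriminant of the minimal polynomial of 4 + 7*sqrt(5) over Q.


The element 4 + 7*sqrt(5) has minimal polynomial:
x^2 - 8*x - 229
Discriminant = (-8)^2 - 4*(-229)
= 64 + 916
= 980

980


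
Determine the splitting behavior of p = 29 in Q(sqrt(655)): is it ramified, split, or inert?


K = Q(sqrt(655)). Since d mod 4 = 3, disc(K) = 2620.
Check p | disc: 2620 mod 29 = 10.
p does not divide disc. Compute Legendre symbol (d/p):
17^((29-1)/2) mod 29 = -1
(d/p) = -1, so p is inert: (p) stays prime with e=1, f=2, g=1.
Therefore p is inert.

inert


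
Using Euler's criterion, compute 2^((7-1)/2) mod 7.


p = 7 is prime and the exponent is (p-1)/2 = 3, so by Euler's criterion 2^3 = (2/7) = +1 or -1 mod 7.
Compute by square-and-multiply:
  3 = 2 + 1 (binary 11)
  Repeated squaring mod 7: 2^1 = 2, 2^2 = 4
  2^3 = 2^2 * 2^1 = 4 * 2 mod 7
    4 * 2 = 8 = 1 mod 7
  2^3 = 1 mod 7
Result 1: 2 is a quadratic residue mod 7.
2^3 mod 7 = 1

1


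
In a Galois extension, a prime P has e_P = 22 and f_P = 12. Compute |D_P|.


|D_P| = e * f
= 22 * 12
= 264

264


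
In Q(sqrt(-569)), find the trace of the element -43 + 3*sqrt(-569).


Tr(a + b*sqrt(d)) = (a + b*sqrt(d)) + (a - b*sqrt(d)) = 2a
= 2 * (-43)
= -86

-86


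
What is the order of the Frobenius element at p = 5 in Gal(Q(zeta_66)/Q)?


The Frobenius at p in Gal(Q(zeta_n)/Q) = (Z/nZ)* is the class of p, so its order is ord_66(5), the smallest k >= 1 with 5^k = 1 mod 66.
n = 66 = 2 * 3 * 11, phi(66) = 20; the order divides phi(n).
Divisors of 20: 1, 2, 4, 5, 10, 20
Repeated squaring mod 66: 5^1 = 5, 5^2 = 25, 5^4 = 31, 5^8 = 37, 5^16 = 49
Test divisors in increasing order:
  k=1: 5^1 = 5 mod 66
  k=2: 5^2 = 25 mod 66
  k=4: 5^4 = 31 mod 66
  k=5: 5^5 = 31 * 5 = 23 mod 66
  k=10: 5^10 = 37 * 25 = 1 mod 66  <- first divisor giving 1
Order = 10

10


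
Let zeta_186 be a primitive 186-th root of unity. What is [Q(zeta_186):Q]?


The degree equals Euler's totient phi(186).
186 = 2 * 3 * 31
phi(186) = 60

60


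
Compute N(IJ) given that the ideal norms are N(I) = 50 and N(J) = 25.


N(IJ) = N(I) * N(J)
= 50 * 25
= 1250

1250


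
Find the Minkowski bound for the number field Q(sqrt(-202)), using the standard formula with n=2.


d = -202, d mod 4 = 2, so disc(K) = 4d = -808; |disc(K)| = 808
Imaginary quadratic field, so n = 2, s = r2 = 1, r1 = 0
M = (n!/n^n) * (4/pi)^s * sqrt(|disc(K)|) = (2!/2^2) * (4/pi)^1 * sqrt(808)
= 0.5 * 1.273240 * 28.425341
= 18.0961

18.0961


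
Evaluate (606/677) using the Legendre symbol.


p = 677 is prime, so compute (606/677) with the reciprocity algorithm (Jacobi-symbol steps: pull out 2s via (2/n), flip via reciprocity, reduce):
  pull out 2: (2/677) = -1  (since 677 mod 8 = 5)
  reciprocity: (303/677) -> +(677/303)
  reduce: (71/303)
  reciprocity: (71/303) -> -(303/71)
  reduce: (19/71)
  reciprocity: (19/71) -> -(71/19)
  reduce: (14/19)
  pull out 2: (2/19) = -1  (since 19 mod 8 = 3)
  reciprocity: (7/19) -> -(19/7)
  reduce: (5/7)
  reciprocity: (5/7) -> +(7/5)
  reduce: (2/5)
  pull out 2: (2/5) = -1  (since 5 mod 8 = 5)
  (1/5) = 1
Product of signs = 1
(606/677) = 1

1


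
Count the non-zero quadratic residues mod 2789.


For prime p, the number of non-zero quadratic residues is (p-1)/2.
= (2789-1)/2
= 1394

1394


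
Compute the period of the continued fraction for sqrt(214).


Run the CF algorithm for sqrt(214).
a_0 = floor(sqrt(214)) = 14; set m_0=0, q_0=1.
Recurrence: m' = q*a - m,  q' = (d - m'^2)/q,  a' = floor((a_0 + m')/q').
  step 1: m=14, q=18, a=1
  step 2: m=4, q=11, a=1
  step 3: m=7, q=15, a=1
  step 4: m=8, q=10, a=2
  step 5: m=12, q=7, a=3
  step 6: m=9, q=19, a=1
  step 7: m=10, q=6, a=4
  step 8: m=14, q=3, a=9
  step 9: m=13, q=15, a=1
  step 10: m=2, q=14, a=1
  step 11: m=12, q=5, a=5
  step 12: m=13, q=9, a=3
  step 13: m=14, q=2, a=14
  step 14: m=14, q=9, a=3
  step 15: m=13, q=5, a=5
  step 16: m=12, q=14, a=1
  step 17: m=2, q=15, a=1
  step 18: m=13, q=3, a=9
  step 19: m=14, q=6, a=4
  step 20: m=10, q=19, a=1
  step 21: m=9, q=7, a=3
  step 22: m=12, q=10, a=2
  step 23: m=8, q=15, a=1
  step 24: m=7, q=11, a=1
  step 25: m=4, q=18, a=1
  step 26: m=14, q=1, a=28
a_26 = 2*a_0 = 28, so the period closes here.
sqrt(214) = [14; 1, 1, 1, 2, 3, 1, 4, 9, 1, 1, 5, 3, 14, 3, 5, 1, 1, 9, 4, 1, 3, 2, 1, 1, 1, 28]
Period length = 26

26


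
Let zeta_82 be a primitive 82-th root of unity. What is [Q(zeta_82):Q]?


The degree equals Euler's totient phi(82).
82 = 2 * 41
phi(82) = 40

40


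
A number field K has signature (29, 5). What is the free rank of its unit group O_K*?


By Dirichlet's unit theorem:
rank = r1 + r2 - 1
= 29 + 5 - 1
= 33

33


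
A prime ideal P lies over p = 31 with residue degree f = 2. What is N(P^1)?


N(P^a) = p^(a*f)
= 31^(1*2)
= 31^2
= 961

961


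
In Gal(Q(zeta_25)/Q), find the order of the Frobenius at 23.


The Frobenius at p in Gal(Q(zeta_n)/Q) = (Z/nZ)* is the class of p, so its order is ord_25(23), the smallest k >= 1 with 23^k = 1 mod 25.
n = 25 = 5^2, phi(25) = 20; the order divides phi(n).
Divisors of 20: 1, 2, 4, 5, 10, 20
Repeated squaring mod 25: 23^1 = 23, 23^2 = 4, 23^4 = 16, 23^8 = 6, 23^16 = 11
Test divisors in increasing order:
  k=1: 23^1 = 23 mod 25
  k=2: 23^2 = 4 mod 25
  k=4: 23^4 = 16 mod 25
  k=5: 23^5 = 16 * 23 = 18 mod 25
  k=10: 23^10 = 6 * 4 = 24 mod 25
  k=20: 23^20 = 11 * 16 = 1 mod 25  <- first divisor giving 1
Order = 20

20


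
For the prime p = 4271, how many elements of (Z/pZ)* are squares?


For prime p, the number of non-zero quadratic residues is (p-1)/2.
= (4271-1)/2
= 2135

2135


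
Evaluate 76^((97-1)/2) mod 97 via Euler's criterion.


p = 97 is prime and the exponent is (p-1)/2 = 48, so by Euler's criterion 76^48 = (76/97) = +1 or -1 mod 97.
Compute by square-and-multiply:
  48 = 32 + 16 (binary 110000)
  Repeated squaring mod 97: 76^1 = 76, 76^2 = 53, 76^4 = 93, 76^8 = 16, 76^16 = 62, 76^32 = 61
  76^48 = 76^32 * 76^16 = 61 * 62 mod 97
    61 * 62 = 3782 = 96 mod 97
  76^48 = 96 mod 97
Result 96 = p - 1 = -1 mod 97: 76 is a quadratic non-residue mod 97. As a residue in [0, p-1] the value is 96.
76^48 mod 97 = 96

96


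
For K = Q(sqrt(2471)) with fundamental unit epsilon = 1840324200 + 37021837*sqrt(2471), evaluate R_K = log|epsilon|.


epsilon = 1840324200 + 37021837*sqrt(2471)
= 3.6806e+09
R = ln(3.6806e+09)
= 22.0264

22.0264


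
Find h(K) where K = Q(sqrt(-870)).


K = Q(sqrt(-870)). d mod 4 = 2, so D = disc(K) = 4d = -3480
h(K) equals the number of primitive reduced positive-definite forms (a, b, c) = a*x^2 + b*x*y + c*y^2 with b^2 - 4ac = D,
where reduced means |b| <= a <= c, with b >= 0 whenever |b| = a or a = c, and primitive means gcd(a, b, c) = 1.
Reduced forces 3a^2 <= |D| = 3480, so 1 <= a <= 34; b must have the parity of D, and c = (b^2 - D)/(4a) must be an integer >= a.
Enumerate a = 1..34, b in [-a, a]:
  a=1: (1, 0, 870)  [1]
  a=2: (2, 0, 435)  [1]
  a=3: (3, 0, 290)  [1]
  a=4: none
  a=5: (5, 0, 174)  [1]
  a=6: (6, 0, 145)  [1]
  a=7..9: none
  a=10: (10, 0, 87)  [1]
  a=11..12: none
  a=13: (13, -2, 67), (13, 2, 67)  [2]
  a=14: none
  a=15: (15, 0, 58)  [1]
  a=16..18: none
  a=19: (19, -4, 46), (19, 4, 46)  [2]
  a=20..22: none
  a=23: (23, -4, 38), (23, 4, 38)  [2]
  a=24..25: none
  a=26: (26, -24, 39), (26, 24, 39)  [2]
  a=27..28: none
  a=29: (29, 0, 30)  [1]
  a=30..34: none
Total reduced forms: 1 + 1 + 1 + 1 + 1 + 1 + 2 + 1 + 2 + 2 + 2 + 1 = 16
h = 16

16


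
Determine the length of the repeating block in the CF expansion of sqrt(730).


Run the CF algorithm for sqrt(730).
a_0 = floor(sqrt(730)) = 27; set m_0=0, q_0=1.
Recurrence: m' = q*a - m,  q' = (d - m'^2)/q,  a' = floor((a_0 + m')/q').
  step 1: m=27, q=1, a=54
a_1 = 2*a_0 = 54, so the period closes here.
sqrt(730) = [27; 54]
Period length = 1

1


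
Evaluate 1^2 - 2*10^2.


x^2 - d*y^2
= 1^2 - 2*10^2
= 1 - 200
= -199

-199


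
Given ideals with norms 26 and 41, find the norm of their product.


N(IJ) = N(I) * N(J)
= 26 * 41
= 1066

1066


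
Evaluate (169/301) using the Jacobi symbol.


Compute (169/301) via quadratic reciprocity:
  reciprocity: (169/301) -> +(301/169)
  reduce: (132/169)
  pull out 2: (2/169) = +1  (since 169 mod 8 = 1)
  pull out 2: (2/169) = +1  (since 169 mod 8 = 1)
  reciprocity: (33/169) -> +(169/33)
  reduce: (4/33)
  pull out 2: (2/33) = +1  (since 33 mod 8 = 1)
  pull out 2: (2/33) = +1  (since 33 mod 8 = 1)
  (1/33) = 1
Product of signs = 1

1


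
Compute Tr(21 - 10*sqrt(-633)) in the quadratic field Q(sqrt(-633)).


Tr(a + b*sqrt(d)) = (a + b*sqrt(d)) + (a - b*sqrt(d)) = 2a
= 2 * (21)
= 42

42


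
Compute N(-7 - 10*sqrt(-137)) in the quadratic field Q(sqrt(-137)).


N(a + b*sqrt(d)) = a^2 - d*b^2
= (-7)^2 - (-137)*(-10)^2
= 49 + 13700
= 13749

13749


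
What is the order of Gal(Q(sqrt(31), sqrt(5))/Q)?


The 2 square roots of distinct primes are multiplicatively independent over Q,
so [K:Q] = 2^2 and Gal(K/Q) is isomorphic to (Z/2Z)^2.
|Gal| = 2^2 = 4

4


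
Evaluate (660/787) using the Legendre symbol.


p = 787 is prime, so compute (660/787) with the reciprocity algorithm (Jacobi-symbol steps: pull out 2s via (2/n), flip via reciprocity, reduce):
  pull out 2: (2/787) = -1  (since 787 mod 8 = 3)
  pull out 2: (2/787) = -1  (since 787 mod 8 = 3)
  reciprocity: (165/787) -> +(787/165)
  reduce: (127/165)
  reciprocity: (127/165) -> +(165/127)
  reduce: (38/127)
  pull out 2: (2/127) = +1  (since 127 mod 8 = 7)
  reciprocity: (19/127) -> -(127/19)
  reduce: (13/19)
  reciprocity: (13/19) -> +(19/13)
  reduce: (6/13)
  pull out 2: (2/13) = -1  (since 13 mod 8 = 5)
  reciprocity: (3/13) -> +(13/3)
  reduce: (1/3)
  (1/3) = 1
Product of signs = 1
(660/787) = 1

1


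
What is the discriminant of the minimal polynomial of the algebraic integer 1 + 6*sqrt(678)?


The element 1 + 6*sqrt(678) has minimal polynomial:
x^2 - 2*x - 24407
Discriminant = (-2)^2 - 4*(-24407)
= 4 + 97628
= 97632

97632


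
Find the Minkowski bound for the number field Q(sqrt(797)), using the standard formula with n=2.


d = 797, d mod 4 = 1, so disc(K) = d = 797; |disc(K)| = 797
Real quadratic field, so n = 2, s = r2 = 0, r1 = 2
M = (n!/n^n) * (4/pi)^s * sqrt(|disc(K)|) = (2!/2^2) * (4/pi)^0 * sqrt(797)
= 0.5 * 1.000000 * 28.231188
= 14.1156

14.1156


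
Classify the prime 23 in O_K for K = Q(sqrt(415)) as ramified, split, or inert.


K = Q(sqrt(415)). Since d mod 4 = 3, disc(K) = 1660.
Check p | disc: 1660 mod 23 = 4.
p does not divide disc. Compute Legendre symbol (d/p):
1^((23-1)/2) mod 23 = 1
(d/p) = 1, so p splits: (p) = P*P' with e=1, f=1, g=2.
Therefore p is split.

split


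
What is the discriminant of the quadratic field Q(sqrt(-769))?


For K = Q(sqrt(d)) with d squarefree: disc(K) = d if d = 1 mod 4, and disc(K) = 4d if d = 2 or 3 mod 4.
Here d = -769, and d mod 4 = 3.
d = 3 mod 4, not 1 (O_K = Z[sqrt(d)]), so disc(K) = 4d = 4 * (-769) = -3076

-3076


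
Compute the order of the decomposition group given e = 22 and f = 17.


|D_P| = e * f
= 22 * 17
= 374

374


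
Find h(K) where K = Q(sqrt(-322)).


K = Q(sqrt(-322)). d mod 4 = 2, so D = disc(K) = 4d = -1288
h(K) equals the number of primitive reduced positive-definite forms (a, b, c) = a*x^2 + b*x*y + c*y^2 with b^2 - 4ac = D,
where reduced means |b| <= a <= c, with b >= 0 whenever |b| = a or a = c, and primitive means gcd(a, b, c) = 1.
Reduced forces 3a^2 <= |D| = 1288, so 1 <= a <= 20; b must have the parity of D, and c = (b^2 - D)/(4a) must be an integer >= a.
Enumerate a = 1..20, b in [-a, a]:
  a=1: (1, 0, 322)  [1]
  a=2: (2, 0, 161)  [1]
  a=3..6: none
  a=7: (7, 0, 46)  [1]
  a=8..12: none
  a=13: (13, -8, 26), (13, 8, 26)  [2]
  a=14: (14, 0, 23)  [1]
  a=15..16: none
  a=17: (17, -2, 19), (17, 2, 19)  [2]
  a=18..20: none
Total reduced forms: 1 + 1 + 1 + 2 + 1 + 2 = 8
h = 8

8


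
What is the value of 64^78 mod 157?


p = 157 is prime and the exponent is (p-1)/2 = 78, so by Euler's criterion 64^78 = (64/157) = +1 or -1 mod 157.
Compute by square-and-multiply:
  78 = 64 + 8 + 4 + 2 (binary 1001110)
  Repeated squaring mod 157: 64^1 = 64, 64^2 = 14, 64^4 = 39, 64^8 = 108, 64^16 = 46, 64^32 = 75, 64^64 = 130
  64^78 = 64^64 * 64^8 * 64^4 * 64^2 = 130 * 108 * 39 * 14 mod 157
    130 * 108 = 14040 = 67 mod 157
    67 * 39 = 2613 = 101 mod 157
    101 * 14 = 1414 = 1 mod 157
  64^78 = 1 mod 157
Result 1: 64 is a quadratic residue mod 157.
64^78 mod 157 = 1

1


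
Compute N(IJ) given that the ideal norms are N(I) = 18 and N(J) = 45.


N(IJ) = N(I) * N(J)
= 18 * 45
= 810

810


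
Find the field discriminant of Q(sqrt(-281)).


For K = Q(sqrt(d)) with d squarefree: disc(K) = d if d = 1 mod 4, and disc(K) = 4d if d = 2 or 3 mod 4.
Here d = -281, and d mod 4 = 3.
d = 3 mod 4, not 1 (O_K = Z[sqrt(d)]), so disc(K) = 4d = 4 * (-281) = -1124

-1124


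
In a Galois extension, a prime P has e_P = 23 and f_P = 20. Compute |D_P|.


|D_P| = e * f
= 23 * 20
= 460

460


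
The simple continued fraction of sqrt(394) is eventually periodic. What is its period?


Run the CF algorithm for sqrt(394).
a_0 = floor(sqrt(394)) = 19; set m_0=0, q_0=1.
Recurrence: m' = q*a - m,  q' = (d - m'^2)/q,  a' = floor((a_0 + m')/q').
  step 1: m=19, q=33, a=1
  step 2: m=14, q=6, a=5
  step 3: m=16, q=23, a=1
  step 4: m=7, q=15, a=1
  step 5: m=8, q=22, a=1
  step 6: m=14, q=9, a=3
  step 7: m=13, q=25, a=1
  step 8: m=12, q=10, a=3
  step 9: m=18, q=7, a=5
  step 10: m=17, q=15, a=2
  step 11: m=13, q=15, a=2
  step 12: m=17, q=7, a=5
  step 13: m=18, q=10, a=3
  step 14: m=12, q=25, a=1
  step 15: m=13, q=9, a=3
  step 16: m=14, q=22, a=1
  step 17: m=8, q=15, a=1
  step 18: m=7, q=23, a=1
  step 19: m=16, q=6, a=5
  step 20: m=14, q=33, a=1
  step 21: m=19, q=1, a=38
a_21 = 2*a_0 = 38, so the period closes here.
sqrt(394) = [19; 1, 5, 1, 1, 1, 3, 1, 3, 5, 2, 2, 5, 3, 1, 3, 1, 1, 1, 5, 1, 38]
Period length = 21

21
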